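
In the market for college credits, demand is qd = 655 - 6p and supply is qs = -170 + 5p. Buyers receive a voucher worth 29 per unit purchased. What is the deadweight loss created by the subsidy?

Pre-subsidy: 655 - 6p = -170 + 5p gives p* = 75, q* = 205.
With the rebate, buyers effectively pay pb = ps − 29, where ps is the price sellers receive.
Demand in terms of ps becomes qd = 655 − 6(ps − 29) = 829 - 6ps. Setting this equal to supply: 829 - 6ps = -170 + 5ps, so ps = 999/11.
Buyers pay pb = 999/11 − 29 = 680/11; q' = -170 + 5·(999/11) = 3125/11.
The subsidy expands output by 3125/11 − 205 = 870/11 past the efficient level; on those units the gap between marginal cost and willingness to pay runs from 0 up to 29.
DWL = ½ × 29 × 870/11 = 12615/11.

Deadweight loss = 12615/11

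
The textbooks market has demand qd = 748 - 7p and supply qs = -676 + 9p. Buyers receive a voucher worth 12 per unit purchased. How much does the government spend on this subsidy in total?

Pre-subsidy: 748 - 7p = -676 + 9p gives p* = 89, q* = 125.
With the rebate, buyers effectively pay pb = ps − 12, where ps is the price sellers receive.
Demand in terms of ps becomes qd = 748 − 7(ps − 12) = 832 - 7ps. Setting this equal to supply: 832 - 7ps = -676 + 9ps, so ps = 94.25.
Buyers pay pb = 94.25 − 12 = 82.25; q' = -676 + 9·94.25 = 172.25.
Government outlay = subsidy × quantity = 12 × 172.25 = 2067.

Government cost = 2067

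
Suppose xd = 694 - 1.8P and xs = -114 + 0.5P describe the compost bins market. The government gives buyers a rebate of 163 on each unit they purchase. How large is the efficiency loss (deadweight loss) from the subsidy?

Deadweight loss = 239121/46

Pre-subsidy: 694 - 1.8P = -114 + 0.5P gives P* = 8080/23, x* = 1418/23.
With the rebate, buyers effectively pay Pb = Ps − 163, where Ps is the price sellers receive.
Demand in terms of Ps becomes xd = 694 − 1.8(Ps − 163) = 987.4 - 1.8Ps. Setting this equal to supply: 987.4 - 1.8Ps = -114 + 0.5Ps, so Ps = 11014/23.
Buyers pay Pb = 11014/23 − 163 = 7265/23; x' = -114 + 0.5·(11014/23) = 2885/23.
The subsidy expands output by 2885/23 − 1418/23 = 1467/23 past the efficient level; on those units the gap between marginal cost and willingness to pay runs from 0 up to 163.
DWL = ½ × 163 × 1467/23 = 239121/46.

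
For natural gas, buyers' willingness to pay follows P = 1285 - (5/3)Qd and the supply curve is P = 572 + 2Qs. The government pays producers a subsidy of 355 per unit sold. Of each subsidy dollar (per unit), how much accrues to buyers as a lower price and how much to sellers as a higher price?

Pre-subsidy: 1285 - (5/3)Q = 572 + 2Q gives Q* = 2139/11 and P* = 10570/11.
With the subsidy, sellers receive Ps = Pb + 355 for each unit, where Pb is the price buyers pay.
On the curves, Pb = 1285 - (5/3)Q and Ps = 572 + 2Q; the wedge Ps − Pb = 355 gives 572 + 2Q − (1285 - (5/3)Q) = 355, so Q' = 3204/11.
Then Pb = 1285 − (5/3)·(3204/11) = 8795/11 and Ps = 572 + 2·(3204/11) = 12700/11.
Buyers' price falls by P* − Pb = 10570/11 − 8795/11 = 1775/11; sellers' price rises by Ps − P* = 12700/11 − 10570/11 = 2130/11.

Buyers gain 1775/11 per unit; sellers gain 2130/11 per unit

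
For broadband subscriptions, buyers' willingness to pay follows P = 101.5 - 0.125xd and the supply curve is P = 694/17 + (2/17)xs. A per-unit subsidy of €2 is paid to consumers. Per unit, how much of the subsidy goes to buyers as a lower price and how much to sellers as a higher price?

Pre-subsidy: 101.5 - 0.125x = 694/17 + (2/17)x gives x* = 8252/33 and P* = 2318/33.
With the rebate, buyers effectively pay Pb = Ps − 2, where Ps is the price sellers receive.
On the curves, Pb = 101.5 - 0.125x and Ps = 694/17 + (2/17)x; the wedge Ps − Pb = 2 gives 694/17 + (2/17)x − (101.5 - 0.125x) = 2, so x' = 8524/33.
Then Pb = 101.5 − 0.125·(8524/33) = 2284/33 and Ps = 694/17 + (2/17)·(8524/33) = 2350/33.
Buyers' price falls by P* − Pb = 2318/33 − 2284/33 = 34/33; sellers' price rises by Ps − P* = 2350/33 − 2318/33 = 32/33.

Buyers gain 34/33 per unit; sellers gain 32/33 per unit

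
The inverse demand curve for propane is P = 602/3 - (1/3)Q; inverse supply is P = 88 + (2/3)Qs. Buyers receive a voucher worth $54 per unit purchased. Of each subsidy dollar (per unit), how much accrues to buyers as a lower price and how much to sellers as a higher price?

Pre-subsidy: 602/3 - (1/3)Q = 88 + (2/3)Q gives Q* = 338/3 and P* = 1468/9.
With the rebate, buyers effectively pay Pb = Ps − 54, where Ps is the price sellers receive.
On the curves, Pb = 602/3 - (1/3)Q and Ps = 88 + (2/3)Q; the wedge Ps − Pb = 54 gives 88 + (2/3)Q − (602/3 - (1/3)Q) = 54, so Q' = 500/3.
Then Pb = 602/3 − (1/3)·(500/3) = 1306/9 and Ps = 88 + (2/3)·(500/3) = 1792/9.
Buyers' price falls by P* − Pb = 1468/9 − 1306/9 = 18; sellers' price rises by Ps − P* = 1792/9 − 1468/9 = 36.

Buyers gain $18 per unit; sellers gain $36 per unit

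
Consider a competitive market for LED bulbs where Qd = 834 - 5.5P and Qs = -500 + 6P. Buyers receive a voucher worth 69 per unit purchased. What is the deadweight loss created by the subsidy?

Deadweight loss = 6831

Pre-subsidy: 834 - 5.5P = -500 + 6P gives P* = 116, Q* = 196.
With the rebate, buyers effectively pay Pb = Ps − 69, where Ps is the price sellers receive.
Demand in terms of Ps becomes Qd = 834 − 5.5(Ps − 69) = 1213.5 - 5.5Ps. Setting this equal to supply: 1213.5 - 5.5Ps = -500 + 6Ps, so Ps = 149.
Buyers pay Pb = 149 − 69 = 80; Q' = -500 + 6·149 = 394.
The subsidy expands output by 394 − 196 = 198 past the efficient level; on those units the gap between marginal cost and willingness to pay runs from 0 up to 69.
DWL = ½ × 69 × 198 = 6831.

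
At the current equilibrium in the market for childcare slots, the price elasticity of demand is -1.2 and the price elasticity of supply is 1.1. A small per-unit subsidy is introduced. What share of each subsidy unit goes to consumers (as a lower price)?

Consumer share = 11/23

For a small subsidy around the equilibrium, the benefit split depends on the relative slopes, which at a point are proportional to the elasticities.
Buyer share = εs/(εs + |εd|) = 1.1/(1.1 + 1.2) = 11/23; seller share = |εd|/(εs + |εd|) = 12/23.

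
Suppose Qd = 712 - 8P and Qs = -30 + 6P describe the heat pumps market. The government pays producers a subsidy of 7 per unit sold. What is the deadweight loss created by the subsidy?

Pre-subsidy: 712 - 8P = -30 + 6P gives P* = 53, Q* = 288.
With the subsidy, sellers receive Ps = Pb + 7 for each unit, where Pb is the price buyers pay.
Supply in terms of Pb becomes Qs = -30 + 6(Pb + 7) = 12 + 6Pb. Setting this equal to demand: 712 - 8Pb = 12 + 6Pb, so Pb = 50.
Sellers receive Ps = 50 + 7 = 57; Q' = 712 − 8·50 = 312.
The subsidy expands output by 312 − 288 = 24 past the efficient level; on those units the gap between marginal cost and willingness to pay runs from 0 up to 7.
DWL = ½ × 7 × 24 = 84.

Deadweight loss = 84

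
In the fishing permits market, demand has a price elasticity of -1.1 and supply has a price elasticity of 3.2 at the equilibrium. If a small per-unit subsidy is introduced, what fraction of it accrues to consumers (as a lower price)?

For a small subsidy around the equilibrium, the benefit split depends on the relative slopes, which at a point are proportional to the elasticities.
Buyer share = εs/(εs + |εd|) = 3.2/(3.2 + 1.1) = 32/43; seller share = |εd|/(εs + |εd|) = 11/43.

Consumer share = 32/43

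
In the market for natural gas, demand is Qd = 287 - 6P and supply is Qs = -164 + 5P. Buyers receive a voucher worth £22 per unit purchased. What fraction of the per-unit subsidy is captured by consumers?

Pre-subsidy: 287 - 6P = -164 + 5P gives P* = 41, Q* = 41.
With the rebate, buyers effectively pay Pb = Ps − 22, where Ps is the price sellers receive.
Demand in terms of Ps becomes Qd = 287 − 6(Ps − 22) = 419 - 6Ps. Setting this equal to supply: 419 - 6Ps = -164 + 5Ps, so Ps = 53.
Buyers pay Pb = 53 − 22 = 31; Q' = -164 + 5·53 = 101.
Buyers' price falls by P* − Pb = 41 − 31 = 10; sellers' price rises by Ps − P* = 53 − 41 = 12.
So consumers capture 10/22 = 5/11 of each unit of subsidy.

Consumer share = 5/11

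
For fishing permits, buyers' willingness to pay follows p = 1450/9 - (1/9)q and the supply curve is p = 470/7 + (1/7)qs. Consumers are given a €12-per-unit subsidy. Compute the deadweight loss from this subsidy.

Pre-subsidy: 1450/9 - (1/9)q = 470/7 + (1/7)q gives q* = 370 and p* = 120.
With the rebate, buyers effectively pay pb = ps − 12, where ps is the price sellers receive.
On the curves, pb = 1450/9 - (1/9)q and ps = 470/7 + (1/7)q; the wedge ps − pb = 12 gives 470/7 + (1/7)q − (1450/9 - (1/9)q) = 12, so q' = 417.25.
Then pb = 1450/9 − (1/9)·417.25 = 114.75 and ps = 470/7 + (1/7)·417.25 = 126.75.
The subsidy expands output by 417.25 − 370 = 47.25 past the efficient level; on those units the gap between marginal cost and willingness to pay runs from 0 up to 12.
DWL = ½ × 12 × 47.25 = 283.5.

Deadweight loss = €283.5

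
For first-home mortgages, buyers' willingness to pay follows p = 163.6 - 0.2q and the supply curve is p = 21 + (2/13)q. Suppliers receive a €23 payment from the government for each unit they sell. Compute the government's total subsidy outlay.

Pre-subsidy: 163.6 - 0.2q = 21 + (2/13)q gives q* = 403 and p* = 83.
With the subsidy, sellers receive ps = pb + 23 for each unit, where pb is the price buyers pay.
On the curves, pb = 163.6 - 0.2q and ps = 21 + (2/13)q; the wedge ps − pb = 23 gives 21 + (2/13)q − (163.6 - 0.2q) = 23, so q' = 468.
Then pb = 163.6 − 0.2·468 = 70 and ps = 21 + (2/13)·468 = 93.
Government outlay = subsidy × quantity = 23 × 468 = 10764.

Government cost = €10764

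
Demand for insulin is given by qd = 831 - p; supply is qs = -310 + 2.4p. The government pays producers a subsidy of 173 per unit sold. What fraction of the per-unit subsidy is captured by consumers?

Pre-subsidy: 831 - p = -310 + 2.4p gives p* = 5705/17, q* = 8422/17.
With the subsidy, sellers receive ps = pb + 173 for each unit, where pb is the price buyers pay.
Supply in terms of pb becomes qs = -310 + 2.4(pb + 173) = 105.2 + 2.4pb. Setting this equal to demand: 831 - pb = 105.2 + 2.4pb, so pb = 3629/17.
Sellers receive ps = 3629/17 + 173 = 6570/17; q' = 831 − 1·(3629/17) = 10498/17.
Buyers' price falls by p* − pb = 5705/17 − 3629/17 = 2076/17; sellers' price rises by ps − p* = 6570/17 − 5705/17 = 865/17.
So consumers capture (2076/17)/173 = 12/17 of each unit of subsidy.

Consumer share = 12/17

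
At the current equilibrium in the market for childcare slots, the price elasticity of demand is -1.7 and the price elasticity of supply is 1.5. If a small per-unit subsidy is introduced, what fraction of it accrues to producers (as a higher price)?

Producer share = 0.53125

For a small subsidy around the equilibrium, the benefit split depends on the relative slopes, which at a point are proportional to the elasticities.
Buyer share = εs/(εs + |εd|) = 1.5/(1.5 + 1.7) = 0.46875; seller share = |εd|/(εs + |εd|) = 0.53125.
So producers capture 0.53125 of the subsidy.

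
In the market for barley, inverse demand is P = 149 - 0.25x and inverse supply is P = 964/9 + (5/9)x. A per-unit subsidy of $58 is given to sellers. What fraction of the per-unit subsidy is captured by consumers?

Consumer share = 9/29

Pre-subsidy: 149 - 0.25x = 964/9 + (5/9)x gives x* = 52 and P* = 136.
With the subsidy, sellers receive Ps = Pb + 58 for each unit, where Pb is the price buyers pay.
On the curves, Pb = 149 - 0.25x and Ps = 964/9 + (5/9)x; the wedge Ps − Pb = 58 gives 964/9 + (5/9)x − (149 - 0.25x) = 58, so x' = 124.
Then Pb = 149 − 0.25·124 = 118 and Ps = 964/9 + (5/9)·124 = 176.
Buyers' price falls by P* − Pb = 136 − 118 = 18; sellers' price rises by Ps − P* = 176 − 136 = 40.
So consumers capture 18/58 = 9/29 of each unit of subsidy.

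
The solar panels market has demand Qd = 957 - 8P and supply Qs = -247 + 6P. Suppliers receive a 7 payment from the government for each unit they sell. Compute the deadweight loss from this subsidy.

Pre-subsidy: 957 - 8P = -247 + 6P gives P* = 86, Q* = 269.
With the subsidy, sellers receive Ps = Pb + 7 for each unit, where Pb is the price buyers pay.
Supply in terms of Pb becomes Qs = -247 + 6(Pb + 7) = -205 + 6Pb. Setting this equal to demand: 957 - 8Pb = -205 + 6Pb, so Pb = 83.
Sellers receive Ps = 83 + 7 = 90; Q' = 957 − 8·83 = 293.
The subsidy expands output by 293 − 269 = 24 past the efficient level; on those units the gap between marginal cost and willingness to pay runs from 0 up to 7.
DWL = ½ × 7 × 24 = 84.

Deadweight loss = 84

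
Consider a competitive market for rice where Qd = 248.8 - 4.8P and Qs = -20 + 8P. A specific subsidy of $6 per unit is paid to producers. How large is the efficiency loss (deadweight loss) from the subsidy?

Pre-subsidy: 248.8 - 4.8P = -20 + 8P gives P* = 21, Q* = 148.
With the subsidy, sellers receive Ps = Pb + 6 for each unit, where Pb is the price buyers pay.
Supply in terms of Pb becomes Qs = -20 + 8(Pb + 6) = 28 + 8Pb. Setting this equal to demand: 248.8 - 4.8Pb = 28 + 8Pb, so Pb = 17.25.
Sellers receive Ps = 17.25 + 6 = 23.25; Q' = 248.8 − 4.8·17.25 = 166.
The subsidy expands output by 166 − 148 = 18 past the efficient level; on those units the gap between marginal cost and willingness to pay runs from 0 up to 6.
DWL = ½ × 6 × 18 = 54.

Deadweight loss = $54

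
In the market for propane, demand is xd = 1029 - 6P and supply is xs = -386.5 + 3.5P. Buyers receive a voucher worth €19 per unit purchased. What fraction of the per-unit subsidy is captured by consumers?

Consumer share = 7/19

Pre-subsidy: 1029 - 6P = -386.5 + 3.5P gives P* = 149, x* = 135.
With the rebate, buyers effectively pay Pb = Ps − 19, where Ps is the price sellers receive.
Demand in terms of Ps becomes xd = 1029 − 6(Ps − 19) = 1143 - 6Ps. Setting this equal to supply: 1143 - 6Ps = -386.5 + 3.5Ps, so Ps = 161.
Buyers pay Pb = 161 − 19 = 142; x' = -386.5 + 3.5·161 = 177.
Buyers' price falls by P* − Pb = 149 − 142 = 7; sellers' price rises by Ps − P* = 161 − 149 = 12.
So consumers capture 7/19 = 7/19 of each unit of subsidy.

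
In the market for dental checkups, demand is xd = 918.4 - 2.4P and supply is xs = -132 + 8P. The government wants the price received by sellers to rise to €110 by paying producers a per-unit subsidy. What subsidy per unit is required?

At a seller price of 110, quantity supplied is -132 + 8·110 = 748.
Buyers absorb 748 only when they pay Pb with 918.4 − 2.4·Pb = 748, i.e. Pb = 71.
s = Ps − Pb = 110 − 71 = 39.

Required subsidy s = €39 per unit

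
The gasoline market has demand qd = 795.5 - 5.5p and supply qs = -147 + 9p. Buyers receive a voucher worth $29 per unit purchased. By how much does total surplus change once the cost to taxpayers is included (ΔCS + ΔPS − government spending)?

Net change in total surplus = -$1435.5

Pre-subsidy: 795.5 - 5.5p = -147 + 9p gives p* = 65, q* = 438.
With the rebate, buyers effectively pay pb = ps − 29, where ps is the price sellers receive.
Demand in terms of ps becomes qd = 795.5 − 5.5(ps − 29) = 955 - 5.5ps. Setting this equal to supply: 955 - 5.5ps = -147 + 9ps, so ps = 76.
Buyers pay pb = 76 − 29 = 47; q' = -147 + 9·76 = 537.
ΔCS = ½(438 + 537)(65 − 47) = 8775; ΔPS = ½(438 + 537)(76 − 65) = 5362.5.
Government spending = 29 × 537 = 15573.
Net change = 8775 + 5362.5 − 15573 = -1435.5. The loss equals the DWL triangle ½·29·99.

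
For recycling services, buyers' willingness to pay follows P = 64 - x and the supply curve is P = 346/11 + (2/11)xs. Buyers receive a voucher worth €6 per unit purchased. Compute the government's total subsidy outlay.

Pre-subsidy: 64 - x = 346/11 + (2/11)x gives x* = 358/13 and P* = 474/13.
With the rebate, buyers effectively pay Pb = Ps − 6, where Ps is the price sellers receive.
On the curves, Pb = 64 - x and Ps = 346/11 + (2/11)x; the wedge Ps − Pb = 6 gives 346/11 + (2/11)x − (64 - x) = 6, so x' = 424/13.
Then Pb = 64 − 1·(424/13) = 408/13 and Ps = 346/11 + (2/11)·(424/13) = 486/13.
Government outlay = subsidy × quantity = 6 × 424/13 = 2544/13.

Government cost = 2544/13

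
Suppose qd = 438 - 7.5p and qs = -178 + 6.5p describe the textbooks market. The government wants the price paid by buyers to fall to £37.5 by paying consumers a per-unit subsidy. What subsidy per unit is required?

Required subsidy s = £14 per unit

At a buyer price of 37.5, quantity demanded is 438 − 7.5·37.5 = 156.75.
Sellers supply 156.75 only when they receive ps with -178 + 6.5·ps = 156.75, i.e. ps = 51.5.
s = ps − pb = 51.5 − 37.5 = 14.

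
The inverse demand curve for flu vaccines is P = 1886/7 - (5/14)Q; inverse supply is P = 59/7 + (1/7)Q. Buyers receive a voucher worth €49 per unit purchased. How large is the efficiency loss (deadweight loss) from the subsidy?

Deadweight loss = €2401

Pre-subsidy: 1886/7 - (5/14)Q = 59/7 + (1/7)Q gives Q* = 522 and P* = 83.
With the rebate, buyers effectively pay Pb = Ps − 49, where Ps is the price sellers receive.
On the curves, Pb = 1886/7 - (5/14)Q and Ps = 59/7 + (1/7)Q; the wedge Ps − Pb = 49 gives 59/7 + (1/7)Q − (1886/7 - (5/14)Q) = 49, so Q' = 620.
Then Pb = 1886/7 − (5/14)·620 = 48 and Ps = 59/7 + (1/7)·620 = 97.
The subsidy expands output by 620 − 522 = 98 past the efficient level; on those units the gap between marginal cost and willingness to pay runs from 0 up to 49.
DWL = ½ × 49 × 98 = 2401.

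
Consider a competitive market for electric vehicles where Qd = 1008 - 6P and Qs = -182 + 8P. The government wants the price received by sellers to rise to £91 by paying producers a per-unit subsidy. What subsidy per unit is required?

Required subsidy s = £14 per unit

At a seller price of 91, quantity supplied is -182 + 8·91 = 546.
Buyers absorb 546 only when they pay Pb with 1008 − 6·Pb = 546, i.e. Pb = 77.
s = Ps − Pb = 91 − 77 = 14.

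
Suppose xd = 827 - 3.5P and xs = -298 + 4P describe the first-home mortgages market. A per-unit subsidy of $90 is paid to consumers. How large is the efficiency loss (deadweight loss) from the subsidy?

Deadweight loss = $7560

Pre-subsidy: 827 - 3.5P = -298 + 4P gives P* = 150, x* = 302.
With the rebate, buyers effectively pay Pb = Ps − 90, where Ps is the price sellers receive.
Demand in terms of Ps becomes xd = 827 − 3.5(Ps − 90) = 1142 - 3.5Ps. Setting this equal to supply: 1142 - 3.5Ps = -298 + 4Ps, so Ps = 192.
Buyers pay Pb = 192 − 90 = 102; x' = -298 + 4·192 = 470.
The subsidy expands output by 470 − 302 = 168 past the efficient level; on those units the gap between marginal cost and willingness to pay runs from 0 up to 90.
DWL = ½ × 90 × 168 = 7560.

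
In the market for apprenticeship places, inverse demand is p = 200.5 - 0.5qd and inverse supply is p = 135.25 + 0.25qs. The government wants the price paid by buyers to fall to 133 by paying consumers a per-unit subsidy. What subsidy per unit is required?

At a buyer price of 133, quantity demanded is 401 − 2·133 = 135.
Sellers supply 135 only when they receive ps = 135.25 + 0.25·135 = 169.
s = ps − pb = 169 − 133 = 36.

Required subsidy s = 36 per unit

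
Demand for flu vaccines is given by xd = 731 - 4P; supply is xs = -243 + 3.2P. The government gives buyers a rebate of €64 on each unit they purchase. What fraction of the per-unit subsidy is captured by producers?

Pre-subsidy: 731 - 4P = -243 + 3.2P gives P* = 2435/18, x* = 1709/9.
With the rebate, buyers effectively pay Pb = Ps − 64, where Ps is the price sellers receive.
Demand in terms of Ps becomes xd = 731 − 4(Ps − 64) = 987 - 4Ps. Setting this equal to supply: 987 - 4Ps = -243 + 3.2Ps, so Ps = 1025/6.
Buyers pay Pb = 1025/6 − 64 = 641/6; x' = -243 + 3.2·(1025/6) = 911/3.
Buyers' price falls by P* − Pb = 2435/18 − 641/6 = 256/9; sellers' price rises by Ps − P* = 1025/6 − 2435/18 = 320/9.
So producers capture (320/9)/64 = 5/9 of each unit of subsidy.

Producer share = 5/9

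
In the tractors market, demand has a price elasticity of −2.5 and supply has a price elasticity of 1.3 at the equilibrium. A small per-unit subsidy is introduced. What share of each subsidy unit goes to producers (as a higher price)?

Producer share = 25/38

For a small subsidy around the equilibrium, the benefit split depends on the relative slopes, which at a point are proportional to the elasticities.
Buyer share = εs/(εs + |εd|) = 1.3/(1.3 + 2.5) = 13/38; seller share = |εd|/(εs + |εd|) = 25/38.
So producers capture 25/38 of the subsidy.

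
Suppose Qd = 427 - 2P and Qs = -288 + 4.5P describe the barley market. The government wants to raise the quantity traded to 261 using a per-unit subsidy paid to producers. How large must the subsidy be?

At Q = 261, invert demand for the buyer price: Pb = (427 − 261)/2 = 83; invert supply for the seller price: Ps = (261 − (-288))/4.5 = 122.
The subsidy must fill the gap: s = Ps − Pb = 122 − 83 = 39.

Required subsidy s = 39 per unit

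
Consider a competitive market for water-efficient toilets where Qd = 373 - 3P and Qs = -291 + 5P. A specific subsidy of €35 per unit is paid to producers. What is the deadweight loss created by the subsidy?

Deadweight loss = €1148.4375

Pre-subsidy: 373 - 3P = -291 + 5P gives P* = 83, Q* = 124.
With the subsidy, sellers receive Ps = Pb + 35 for each unit, where Pb is the price buyers pay.
Supply in terms of Pb becomes Qs = -291 + 5(Pb + 35) = -116 + 5Pb. Setting this equal to demand: 373 - 3Pb = -116 + 5Pb, so Pb = 61.125.
Sellers receive Ps = 61.125 + 35 = 96.125; Q' = 373 − 3·61.125 = 189.625.
The subsidy expands output by 189.625 − 124 = 65.625 past the efficient level; on those units the gap between marginal cost and willingness to pay runs from 0 up to 35.
DWL = ½ × 35 × 65.625 = 1148.4375.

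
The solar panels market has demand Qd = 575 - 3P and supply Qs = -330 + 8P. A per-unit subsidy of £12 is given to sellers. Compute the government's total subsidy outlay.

Government cost = 46776/11

Pre-subsidy: 575 - 3P = -330 + 8P gives P* = 905/11, Q* = 3610/11.
With the subsidy, sellers receive Ps = Pb + 12 for each unit, where Pb is the price buyers pay.
Supply in terms of Pb becomes Qs = -330 + 8(Pb + 12) = -234 + 8Pb. Setting this equal to demand: 575 - 3Pb = -234 + 8Pb, so Pb = 809/11.
Sellers receive Ps = 809/11 + 12 = 941/11; Q' = 575 − 3·(809/11) = 3898/11.
Government outlay = subsidy × quantity = 12 × 3898/11 = 46776/11.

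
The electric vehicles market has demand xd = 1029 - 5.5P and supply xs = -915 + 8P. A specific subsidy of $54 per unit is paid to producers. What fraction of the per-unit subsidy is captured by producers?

Producer share = 11/27

Pre-subsidy: 1029 - 5.5P = -915 + 8P gives P* = 144, x* = 237.
With the subsidy, sellers receive Ps = Pb + 54 for each unit, where Pb is the price buyers pay.
Supply in terms of Pb becomes xs = -915 + 8(Pb + 54) = -483 + 8Pb. Setting this equal to demand: 1029 - 5.5Pb = -483 + 8Pb, so Pb = 112.
Sellers receive Ps = 112 + 54 = 166; x' = 1029 − 5.5·112 = 413.
Buyers' price falls by P* − Pb = 144 − 112 = 32; sellers' price rises by Ps − P* = 166 − 144 = 22.
So producers capture 22/54 = 11/27 of each unit of subsidy.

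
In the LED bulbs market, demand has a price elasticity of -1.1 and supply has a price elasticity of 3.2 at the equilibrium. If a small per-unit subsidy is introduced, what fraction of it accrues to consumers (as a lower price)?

For a small subsidy around the equilibrium, the benefit split depends on the relative slopes, which at a point are proportional to the elasticities.
Buyer share = εs/(εs + |εd|) = 3.2/(3.2 + 1.1) = 32/43; seller share = |εd|/(εs + |εd|) = 11/43.

Consumer share = 32/43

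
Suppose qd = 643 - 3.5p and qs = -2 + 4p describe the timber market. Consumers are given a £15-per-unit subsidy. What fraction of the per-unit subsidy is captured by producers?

Producer share = 7/15

Pre-subsidy: 643 - 3.5p = -2 + 4p gives p* = 86, q* = 342.
With the rebate, buyers effectively pay pb = ps − 15, where ps is the price sellers receive.
Demand in terms of ps becomes qd = 643 − 3.5(ps − 15) = 695.5 - 3.5ps. Setting this equal to supply: 695.5 - 3.5ps = -2 + 4ps, so ps = 93.
Buyers pay pb = 93 − 15 = 78; q' = -2 + 4·93 = 370.
Buyers' price falls by p* − pb = 86 − 78 = 8; sellers' price rises by ps − p* = 93 − 86 = 7.
So producers capture 7/15 = 7/15 of each unit of subsidy.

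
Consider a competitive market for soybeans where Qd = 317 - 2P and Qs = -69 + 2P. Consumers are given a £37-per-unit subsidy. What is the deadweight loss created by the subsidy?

Deadweight loss = £684.5

Pre-subsidy: 317 - 2P = -69 + 2P gives P* = 96.5, Q* = 124.
With the rebate, buyers effectively pay Pb = Ps − 37, where Ps is the price sellers receive.
Demand in terms of Ps becomes Qd = 317 − 2(Ps − 37) = 391 - 2Ps. Setting this equal to supply: 391 - 2Ps = -69 + 2Ps, so Ps = 115.
Buyers pay Pb = 115 − 37 = 78; Q' = -69 + 2·115 = 161.
The subsidy expands output by 161 − 124 = 37 past the efficient level; on those units the gap between marginal cost and willingness to pay runs from 0 up to 37.
DWL = ½ × 37 × 37 = 684.5.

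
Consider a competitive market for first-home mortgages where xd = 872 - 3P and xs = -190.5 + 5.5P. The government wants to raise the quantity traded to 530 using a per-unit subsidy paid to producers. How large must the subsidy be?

At x = 530, invert demand for the buyer price: Pb = (872 − 530)/3 = 114; invert supply for the seller price: Ps = (530 − (-190.5))/5.5 = 131.
The subsidy must fill the gap: s = Ps − Pb = 131 − 114 = 17.

Required subsidy s = 17 per unit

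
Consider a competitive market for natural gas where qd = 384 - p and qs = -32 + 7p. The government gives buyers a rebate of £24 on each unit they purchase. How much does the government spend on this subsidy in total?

Pre-subsidy: 384 - p = -32 + 7p gives p* = 52, q* = 332.
With the rebate, buyers effectively pay pb = ps − 24, where ps is the price sellers receive.
Demand in terms of ps becomes qd = 384 − 1(ps − 24) = 408 - ps. Setting this equal to supply: 408 - ps = -32 + 7ps, so ps = 55.
Buyers pay pb = 55 − 24 = 31; q' = -32 + 7·55 = 353.
Government outlay = subsidy × quantity = 24 × 353 = 8472.

Government cost = £8472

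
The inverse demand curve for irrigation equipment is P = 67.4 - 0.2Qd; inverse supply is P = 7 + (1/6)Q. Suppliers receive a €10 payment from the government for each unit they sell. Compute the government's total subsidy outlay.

Pre-subsidy: 67.4 - 0.2Q = 7 + (1/6)Q gives Q* = 1812/11 and P* = 379/11.
With the subsidy, sellers receive Ps = Pb + 10 for each unit, where Pb is the price buyers pay.
On the curves, Pb = 67.4 - 0.2Q and Ps = 7 + (1/6)Q; the wedge Ps − Pb = 10 gives 7 + (1/6)Q − (67.4 - 0.2Q) = 10, so Q' = 192.
Then Pb = 67.4 − 0.2·192 = 29 and Ps = 7 + (1/6)·192 = 39.
Government outlay = subsidy × quantity = 10 × 192 = 1920.

Government cost = €1920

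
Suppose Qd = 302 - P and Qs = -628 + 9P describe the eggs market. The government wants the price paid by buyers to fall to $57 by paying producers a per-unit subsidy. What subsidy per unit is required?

Required subsidy s = $40 per unit

At a buyer price of 57, quantity demanded is 302 − 1·57 = 245.
Sellers supply 245 only when they receive Ps with -628 + 9·Ps = 245, i.e. Ps = 97.
s = Ps − Pb = 97 − 57 = 40.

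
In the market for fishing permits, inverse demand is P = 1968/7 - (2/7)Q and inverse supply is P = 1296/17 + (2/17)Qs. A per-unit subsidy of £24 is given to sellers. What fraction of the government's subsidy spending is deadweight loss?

DWL / government spending = 119/2270

Pre-subsidy: 1968/7 - (2/7)Q = 1296/17 + (2/17)Q gives Q* = 508 and P* = 136.
With the subsidy, sellers receive Ps = Pb + 24 for each unit, where Pb is the price buyers pay.
On the curves, Pb = 1968/7 - (2/7)Q and Ps = 1296/17 + (2/17)Q; the wedge Ps − Pb = 24 gives 1296/17 + (2/17)Q − (1968/7 - (2/7)Q) = 24, so Q' = 567.5.
Then Pb = 1968/7 − (2/7)·567.5 = 119 and Ps = 1296/17 + (2/17)·567.5 = 143.
ΔCS = ½(508 + 567.5)(136 − 119) = 9141.75; ΔPS = ½(508 + 567.5)(143 − 136) = 3764.25.
Government spending = 24 × 567.5 = 13620.
DWL = ½ × 24 × (567.5 − 508) = 714; fraction = 714 / 13620 = 119/2270.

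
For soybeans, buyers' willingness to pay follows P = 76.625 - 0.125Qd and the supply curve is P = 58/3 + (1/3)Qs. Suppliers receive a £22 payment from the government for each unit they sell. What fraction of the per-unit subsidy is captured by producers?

Pre-subsidy: 76.625 - 0.125Q = 58/3 + (1/3)Q gives Q* = 125 and P* = 61.
With the subsidy, sellers receive Ps = Pb + 22 for each unit, where Pb is the price buyers pay.
On the curves, Pb = 76.625 - 0.125Q and Ps = 58/3 + (1/3)Q; the wedge Ps − Pb = 22 gives 58/3 + (1/3)Q − (76.625 - 0.125Q) = 22, so Q' = 173.
Then Pb = 76.625 − 0.125·173 = 55 and Ps = 58/3 + (1/3)·173 = 77.
Buyers' price falls by P* − Pb = 61 − 55 = 6; sellers' price rises by Ps − P* = 77 − 61 = 16.
So producers capture 16/22 = 8/11 of each unit of subsidy.

Producer share = 8/11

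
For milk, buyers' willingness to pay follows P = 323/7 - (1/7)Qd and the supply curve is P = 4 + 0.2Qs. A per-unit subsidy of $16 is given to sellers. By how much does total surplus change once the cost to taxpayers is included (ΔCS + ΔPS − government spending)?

Net change in total surplus = -1120/3

Pre-subsidy: 323/7 - (1/7)Q = 4 + 0.2Q gives Q* = 1475/12 and P* = 343/12.
With the subsidy, sellers receive Ps = Pb + 16 for each unit, where Pb is the price buyers pay.
On the curves, Pb = 323/7 - (1/7)Q and Ps = 4 + 0.2Q; the wedge Ps − Pb = 16 gives 4 + 0.2Q − (323/7 - (1/7)Q) = 16, so Q' = 2035/12.
Then Pb = 323/7 − (1/7)·(2035/12) = 263/12 and Ps = 4 + 0.2·(2035/12) = 455/12.
ΔCS = ½(1475/12 + 2035/12)(343/12 − 263/12) = 975; ΔPS = ½(1475/12 + 2035/12)(455/12 − 343/12) = 1365.
Government spending = 16 × 2035/12 = 8140/3.
Net change = 975 + 1365 − 8140/3 = -1120/3. The loss equals the DWL triangle ½·16·140/3.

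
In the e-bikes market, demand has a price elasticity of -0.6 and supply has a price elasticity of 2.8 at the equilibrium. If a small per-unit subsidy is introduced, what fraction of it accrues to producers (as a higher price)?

For a small subsidy around the equilibrium, the benefit split depends on the relative slopes, which at a point are proportional to the elasticities.
Buyer share = εs/(εs + |εd|) = 2.8/(2.8 + 0.6) = 14/17; seller share = |εd|/(εs + |εd|) = 3/17.
So producers capture 3/17 of the subsidy.

Producer share = 3/17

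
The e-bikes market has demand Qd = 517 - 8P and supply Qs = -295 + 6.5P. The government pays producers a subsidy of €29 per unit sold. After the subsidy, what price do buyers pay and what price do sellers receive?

Buyers pay €43; sellers receive €72

Pre-subsidy: 517 - 8P = -295 + 6.5P gives P* = 56, Q* = 69.
With the subsidy, sellers receive Ps = Pb + 29 for each unit, where Pb is the price buyers pay.
Supply in terms of Pb becomes Qs = -295 + 6.5(Pb + 29) = -106.5 + 6.5Pb. Setting this equal to demand: 517 - 8Pb = -106.5 + 6.5Pb, so Pb = 43.
Sellers receive Ps = 43 + 29 = 72; Q' = 517 − 8·43 = 173.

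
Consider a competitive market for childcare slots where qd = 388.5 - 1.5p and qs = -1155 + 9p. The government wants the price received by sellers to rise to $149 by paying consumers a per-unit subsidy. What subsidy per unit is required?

Required subsidy s = $14 per unit

At a seller price of 149, quantity supplied is -1155 + 9·149 = 186.
Buyers absorb 186 only when they pay pb with 388.5 − 1.5·pb = 186, i.e. pb = 135.
s = ps − pb = 149 − 135 = 14.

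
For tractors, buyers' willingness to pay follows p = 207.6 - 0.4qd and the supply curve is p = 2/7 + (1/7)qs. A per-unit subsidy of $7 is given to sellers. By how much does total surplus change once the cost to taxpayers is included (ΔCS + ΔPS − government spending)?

Pre-subsidy: 207.6 - 0.4q = 2/7 + (1/7)q gives q* = 7256/19 and p* = 1042/19.
With the subsidy, sellers receive ps = pb + 7 for each unit, where pb is the price buyers pay.
On the curves, pb = 207.6 - 0.4q and ps = 2/7 + (1/7)q; the wedge ps − pb = 7 gives 2/7 + (1/7)q − (207.6 - 0.4q) = 7, so q' = 7501/19.
Then pb = 207.6 − 0.4·(7501/19) = 944/19 and ps = 2/7 + (1/7)·(7501/19) = 1077/19.
ΔCS = ½(7256/19 + 7501/19)(1042/19 − 944/19) = 723093/361; ΔPS = ½(7256/19 + 7501/19)(1077/19 − 1042/19) = 516495/722.
Government spending = 7 × 7501/19 = 52507/19.
Net change = 723093/361 + 516495/722 − 52507/19 = -1715/38. The loss equals the DWL triangle ½·7·245/19.

Net change in total surplus = -1715/38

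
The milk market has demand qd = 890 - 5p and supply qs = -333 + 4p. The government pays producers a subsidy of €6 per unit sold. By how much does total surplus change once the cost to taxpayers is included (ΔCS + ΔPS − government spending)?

Net change in total surplus = -€40

Pre-subsidy: 890 - 5p = -333 + 4p gives p* = 1223/9, q* = 1895/9.
With the subsidy, sellers receive ps = pb + 6 for each unit, where pb is the price buyers pay.
Supply in terms of pb becomes qs = -333 + 4(pb + 6) = -309 + 4pb. Setting this equal to demand: 890 - 5pb = -309 + 4pb, so pb = 1199/9.
Sellers receive ps = 1199/9 + 6 = 1253/9; q' = 890 − 5·(1199/9) = 2015/9.
ΔCS = ½(1895/9 + 2015/9)(1223/9 − 1199/9) = 15640/27; ΔPS = ½(1895/9 + 2015/9)(1253/9 − 1223/9) = 19550/27.
Government spending = 6 × 2015/9 = 4030/3.
Net change = 15640/27 + 19550/27 − 4030/3 = -40. The loss equals the DWL triangle ½·6·40/3.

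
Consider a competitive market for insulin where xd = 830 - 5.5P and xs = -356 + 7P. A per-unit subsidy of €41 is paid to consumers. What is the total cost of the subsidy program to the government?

Government cost = €17812.04

Pre-subsidy: 830 - 5.5P = -356 + 7P gives P* = 94.88, x* = 308.16.
With the rebate, buyers effectively pay Pb = Ps − 41, where Ps is the price sellers receive.
Demand in terms of Ps becomes xd = 830 − 5.5(Ps − 41) = 1055.5 - 5.5Ps. Setting this equal to supply: 1055.5 - 5.5Ps = -356 + 7Ps, so Ps = 112.92.
Buyers pay Pb = 112.92 − 41 = 71.92; x' = -356 + 7·112.92 = 434.44.
Government outlay = subsidy × quantity = 41 × 434.44 = 17812.04.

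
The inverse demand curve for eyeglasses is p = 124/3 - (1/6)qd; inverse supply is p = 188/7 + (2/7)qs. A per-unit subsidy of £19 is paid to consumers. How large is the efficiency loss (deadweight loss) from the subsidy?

Pre-subsidy: 124/3 - (1/6)q = 188/7 + (2/7)q gives q* = 32 and p* = 36.
With the rebate, buyers effectively pay pb = ps − 19, where ps is the price sellers receive.
On the curves, pb = 124/3 - (1/6)q and ps = 188/7 + (2/7)q; the wedge ps − pb = 19 gives 188/7 + (2/7)q − (124/3 - (1/6)q) = 19, so q' = 74.
Then pb = 124/3 − (1/6)·74 = 29 and ps = 188/7 + (2/7)·74 = 48.
The subsidy expands output by 74 − 32 = 42 past the efficient level; on those units the gap between marginal cost and willingness to pay runs from 0 up to 19.
DWL = ½ × 19 × 42 = 399.

Deadweight loss = £399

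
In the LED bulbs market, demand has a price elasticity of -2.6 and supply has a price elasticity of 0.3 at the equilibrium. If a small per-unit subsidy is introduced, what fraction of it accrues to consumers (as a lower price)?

For a small subsidy around the equilibrium, the benefit split depends on the relative slopes, which at a point are proportional to the elasticities.
Buyer share = εs/(εs + |εd|) = 0.3/(0.3 + 2.6) = 3/29; seller share = |εd|/(εs + |εd|) = 26/29.

Consumer share = 3/29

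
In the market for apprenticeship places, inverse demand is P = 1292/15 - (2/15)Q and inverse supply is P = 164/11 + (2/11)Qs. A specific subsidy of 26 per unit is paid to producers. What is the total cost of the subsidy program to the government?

Pre-subsidy: 1292/15 - (2/15)Q = 164/11 + (2/11)Q gives Q* = 226 and P* = 56.
With the subsidy, sellers receive Ps = Pb + 26 for each unit, where Pb is the price buyers pay.
On the curves, Pb = 1292/15 - (2/15)Q and Ps = 164/11 + (2/11)Q; the wedge Ps − Pb = 26 gives 164/11 + (2/11)Q − (1292/15 - (2/15)Q) = 26, so Q' = 308.5.
Then Pb = 1292/15 − (2/15)·308.5 = 45 and Ps = 164/11 + (2/11)·308.5 = 71.
Government outlay = subsidy × quantity = 26 × 308.5 = 8021.

Government cost = 8021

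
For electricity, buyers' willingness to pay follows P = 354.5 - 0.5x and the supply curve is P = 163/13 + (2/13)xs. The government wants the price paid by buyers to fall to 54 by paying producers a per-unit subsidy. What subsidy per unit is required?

At a buyer price of 54, quantity demanded is 709 − 2·54 = 601.
Sellers supply 601 only when they receive Ps = 163/13 + (2/13)·601 = 105.
s = Ps − Pb = 105 − 54 = 51.

Required subsidy s = 51 per unit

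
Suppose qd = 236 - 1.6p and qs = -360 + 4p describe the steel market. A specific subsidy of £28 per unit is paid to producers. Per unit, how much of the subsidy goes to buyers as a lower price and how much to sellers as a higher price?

Pre-subsidy: 236 - 1.6p = -360 + 4p gives p* = 745/7, q* = 460/7.
With the subsidy, sellers receive ps = pb + 28 for each unit, where pb is the price buyers pay.
Supply in terms of pb becomes qs = -360 + 4(pb + 28) = -248 + 4pb. Setting this equal to demand: 236 - 1.6pb = -248 + 4pb, so pb = 605/7.
Sellers receive ps = 605/7 + 28 = 801/7; q' = 236 − 1.6·(605/7) = 684/7.
Buyers' price falls by p* − pb = 745/7 − 605/7 = 20; sellers' price rises by ps − p* = 801/7 − 745/7 = 8.

Buyers gain £20 per unit; sellers gain £8 per unit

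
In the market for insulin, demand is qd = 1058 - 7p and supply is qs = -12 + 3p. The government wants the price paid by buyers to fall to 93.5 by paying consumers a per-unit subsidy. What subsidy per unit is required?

Required subsidy s = 45 per unit

At a buyer price of 93.5, quantity demanded is 1058 − 7·93.5 = 403.5.
Sellers supply 403.5 only when they receive ps with -12 + 3·ps = 403.5, i.e. ps = 138.5.
s = ps − pb = 138.5 − 93.5 = 45.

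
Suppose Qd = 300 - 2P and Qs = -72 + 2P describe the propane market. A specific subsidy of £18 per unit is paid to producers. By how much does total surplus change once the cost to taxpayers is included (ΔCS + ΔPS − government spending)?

Net change in total surplus = -£162

Pre-subsidy: 300 - 2P = -72 + 2P gives P* = 93, Q* = 114.
With the subsidy, sellers receive Ps = Pb + 18 for each unit, where Pb is the price buyers pay.
Supply in terms of Pb becomes Qs = -72 + 2(Pb + 18) = -36 + 2Pb. Setting this equal to demand: 300 - 2Pb = -36 + 2Pb, so Pb = 84.
Sellers receive Ps = 84 + 18 = 102; Q' = 300 − 2·84 = 132.
ΔCS = ½(114 + 132)(93 − 84) = 1107; ΔPS = ½(114 + 132)(102 − 93) = 1107.
Government spending = 18 × 132 = 2376.
Net change = 1107 + 1107 − 2376 = -162. The loss equals the DWL triangle ½·18·18.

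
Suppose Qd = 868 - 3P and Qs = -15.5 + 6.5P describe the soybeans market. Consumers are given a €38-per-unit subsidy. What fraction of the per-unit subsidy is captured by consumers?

Pre-subsidy: 868 - 3P = -15.5 + 6.5P gives P* = 93, Q* = 589.
With the rebate, buyers effectively pay Pb = Ps − 38, where Ps is the price sellers receive.
Demand in terms of Ps becomes Qd = 868 − 3(Ps − 38) = 982 - 3Ps. Setting this equal to supply: 982 - 3Ps = -15.5 + 6.5Ps, so Ps = 105.
Buyers pay Pb = 105 − 38 = 67; Q' = -15.5 + 6.5·105 = 667.
Buyers' price falls by P* − Pb = 93 − 67 = 26; sellers' price rises by Ps − P* = 105 − 93 = 12.
So consumers capture 26/38 = 13/19 of each unit of subsidy.

Consumer share = 13/19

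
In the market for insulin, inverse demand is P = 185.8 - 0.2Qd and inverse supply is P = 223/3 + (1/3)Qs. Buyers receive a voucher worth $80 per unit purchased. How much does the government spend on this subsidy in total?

Government cost = $28720

Pre-subsidy: 185.8 - 0.2Q = 223/3 + (1/3)Q gives Q* = 209 and P* = 144.
With the rebate, buyers effectively pay Pb = Ps − 80, where Ps is the price sellers receive.
On the curves, Pb = 185.8 - 0.2Q and Ps = 223/3 + (1/3)Q; the wedge Ps − Pb = 80 gives 223/3 + (1/3)Q − (185.8 - 0.2Q) = 80, so Q' = 359.
Then Pb = 185.8 − 0.2·359 = 114 and Ps = 223/3 + (1/3)·359 = 194.
Government outlay = subsidy × quantity = 80 × 359 = 28720.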